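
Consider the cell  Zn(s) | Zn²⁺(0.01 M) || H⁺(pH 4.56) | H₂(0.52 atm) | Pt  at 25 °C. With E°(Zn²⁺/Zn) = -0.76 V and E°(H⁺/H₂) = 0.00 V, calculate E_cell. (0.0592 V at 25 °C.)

0.56 V

The hydrogen couple is the cathode, so E°_cell = 0.76 V; n = 2.
[H⁺] = 10^(−4.56) = 2.8 × 10^-5 M, and Q = [Zn²⁺]·P(H₂) / [H⁺]^2 = 6.85 × 10^6.
E = E° − (0.0592/2) log Q = 0.76 − (0.0592/2)(6.836) = 0.558 V.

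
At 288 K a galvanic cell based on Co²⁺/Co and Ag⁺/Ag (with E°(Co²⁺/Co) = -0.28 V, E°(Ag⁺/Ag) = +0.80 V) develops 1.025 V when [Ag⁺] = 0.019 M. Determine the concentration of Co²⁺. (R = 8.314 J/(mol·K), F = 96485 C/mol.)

0.03 M

From the Nernst equation, ln Q = nF(E° − E)/RT = 2×96485×(1.08 − 1.025)/(8.314×288) = 4.433, so Q = 84.1.
With Q = [Co²⁺]/[Ag⁺]^2 and the known concentrations, [Co²⁺] in the numerator gives [Co²⁺] = 0.03 M.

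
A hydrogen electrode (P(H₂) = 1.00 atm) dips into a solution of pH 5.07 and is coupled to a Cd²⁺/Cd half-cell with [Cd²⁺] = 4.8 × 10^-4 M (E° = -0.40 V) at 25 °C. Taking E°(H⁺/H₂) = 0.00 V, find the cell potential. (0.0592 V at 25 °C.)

The hydrogen couple is the cathode, so E°_cell = 0.40 V; n = 2.
[H⁺] = 10^(−5.07) = 8.5 × 10^-6 M, and Q = [Cd²⁺]·P(H₂) / [H⁺]^2 = 6.63 × 10^6.
E = E° − (0.0592/2) log Q = 0.40 − (0.0592/2)(6.821) = 0.198 V.

0.20 V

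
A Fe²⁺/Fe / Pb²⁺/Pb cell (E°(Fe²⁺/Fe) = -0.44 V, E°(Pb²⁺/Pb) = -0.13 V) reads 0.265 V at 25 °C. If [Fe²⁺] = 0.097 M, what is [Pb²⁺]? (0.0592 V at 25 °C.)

0.0029 M

From the Nernst equation, log Q = n(E° − E)/0.0592 = 2(0.31 − 0.265)/0.0592 = 1.520, so Q = 33.1.
With Q = [Fe²⁺]/[Pb²⁺] and the known concentrations, [Pb²⁺] in the denominator gives [Pb²⁺] = 0.0029 M.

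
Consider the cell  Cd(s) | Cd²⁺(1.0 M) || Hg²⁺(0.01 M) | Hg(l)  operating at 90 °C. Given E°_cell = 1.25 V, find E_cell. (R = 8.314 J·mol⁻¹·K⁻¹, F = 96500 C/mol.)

1.18 V

Balancing electrons gives n = 2; the reaction quotient is Q = [Cd²⁺]/[Hg²⁺] = 100.
E = E° − (RT/nF) ln Q = 1.25 − (8.314×363)/(2×96500) × (4.605) = 1.250 − 0.072 = 1.178 V.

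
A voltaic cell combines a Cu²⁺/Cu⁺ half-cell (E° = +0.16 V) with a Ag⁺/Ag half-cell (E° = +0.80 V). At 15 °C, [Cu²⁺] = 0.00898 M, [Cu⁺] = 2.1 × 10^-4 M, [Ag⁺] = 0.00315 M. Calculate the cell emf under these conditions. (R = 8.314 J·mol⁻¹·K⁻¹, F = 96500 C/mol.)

The Ag⁺/Ag couple has the higher reduction potential and acts as the cathode, so E°_cell = +0.80 − (+0.16) = 0.64 V.
Balancing electrons gives n = 1; the reaction quotient is Q = [Cu²⁺]/([Cu⁺]·[Ag⁺]) = 1.36 × 10^4.
E = E° − (RT/nF) ln Q = 0.64 − (8.314×288)/(1×96500) × (9.516) = 0.640 − 0.236 = 0.404 V.

0.404 V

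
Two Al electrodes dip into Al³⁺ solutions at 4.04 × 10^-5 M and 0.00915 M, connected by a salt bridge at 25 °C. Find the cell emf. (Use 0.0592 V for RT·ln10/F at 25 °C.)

Both half-cells are Al³⁺/Al, so E°_cell = 0. The concentrated side is the cathode; the cell reaction moves Al³⁺ from high to low concentration with n = 3.
Q = [Al³⁺]_dilute/[Al³⁺]_conc = 4.04 × 10^-5/0.00915 = 0.00442.
E = 0 − (0.0592/3) log Q = −(0.0592/3)(-2.355) = 0.0465 V.

0.046 V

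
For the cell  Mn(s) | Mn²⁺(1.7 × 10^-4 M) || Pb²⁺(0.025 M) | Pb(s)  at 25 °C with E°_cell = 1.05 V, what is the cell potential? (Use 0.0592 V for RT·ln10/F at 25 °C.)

1.11 V

Balancing electrons gives n = 2; the reaction quotient is Q = [Mn²⁺]/[Pb²⁺] = 0.00680.
At 25 °C, E = E° − (0.0592/n) log Q = 1.05 − (0.0592/2)(-2.167) = 1.050 + 0.064 = 1.114 V.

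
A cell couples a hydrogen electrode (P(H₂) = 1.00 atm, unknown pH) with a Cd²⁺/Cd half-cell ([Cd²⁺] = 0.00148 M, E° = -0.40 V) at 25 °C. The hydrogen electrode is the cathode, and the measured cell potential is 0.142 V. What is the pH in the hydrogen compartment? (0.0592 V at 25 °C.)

pH = 5.77

E°_cell = 0.40 V and n = 2.
log Q = n(E° − E)/0.0592 = 2×(0.40 − 0.142)/0.0592 = 8.716.
With Q = [Cd²⁺]·P(H₂) / [H⁺]^2, solving for [H⁺] gives log[H⁺] = -5.773, so pH = 5.77.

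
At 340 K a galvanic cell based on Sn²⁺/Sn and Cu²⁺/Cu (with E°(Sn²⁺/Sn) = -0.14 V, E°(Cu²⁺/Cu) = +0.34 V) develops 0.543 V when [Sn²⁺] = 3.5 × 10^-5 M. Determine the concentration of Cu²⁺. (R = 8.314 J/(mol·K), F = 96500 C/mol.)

0.0026 M

From the Nernst equation, ln Q = nF(E° − E)/RT = 2×96500×(0.48 − 0.543)/(8.314×340) = -4.301, so Q = 0.0135.
With Q = [Sn²⁺]/[Cu²⁺] and the known concentrations, [Cu²⁺] in the denominator gives [Cu²⁺] = 0.0026 M.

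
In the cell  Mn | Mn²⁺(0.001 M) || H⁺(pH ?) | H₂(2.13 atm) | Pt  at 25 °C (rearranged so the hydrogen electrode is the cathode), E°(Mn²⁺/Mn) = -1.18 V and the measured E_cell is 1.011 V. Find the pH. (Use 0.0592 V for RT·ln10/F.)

pH = 4.19

E°_cell = 1.18 V and n = 2.
log Q = n(E° − E)/0.0592 = 2×(1.18 − 1.011)/0.0592 = 5.709.
With Q = [Mn²⁺]·P(H₂) / [H⁺]^2, solving for [H⁺] gives log[H⁺] = -4.191, so pH = 4.19.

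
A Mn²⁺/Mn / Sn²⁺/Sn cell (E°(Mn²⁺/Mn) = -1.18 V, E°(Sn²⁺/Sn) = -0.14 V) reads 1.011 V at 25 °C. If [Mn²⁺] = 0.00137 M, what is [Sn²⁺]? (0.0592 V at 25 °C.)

1.4 × 10^-4 M

From the Nernst equation, log Q = n(E° − E)/0.0592 = 2(1.04 − 1.011)/0.0592 = 0.980, so Q = 9.54.
With Q = [Mn²⁺]/[Sn²⁺] and the known concentrations, [Sn²⁺] in the denominator gives [Sn²⁺] = 1.4 × 10^-4 M.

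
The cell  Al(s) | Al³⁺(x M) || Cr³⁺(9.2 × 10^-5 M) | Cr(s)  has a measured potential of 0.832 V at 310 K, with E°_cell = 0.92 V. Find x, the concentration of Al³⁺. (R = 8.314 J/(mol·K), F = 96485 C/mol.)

From the Nernst equation, ln Q = nF(E° − E)/RT = 3×96485×(0.92 − 0.832)/(8.314×310) = 9.883, so Q = 1.96 × 10^4.
With Q = [Al³⁺]/[Cr³⁺] and the known concentrations, [Al³⁺] in the numerator gives [Al³⁺] = 1.8 M.

1.8 M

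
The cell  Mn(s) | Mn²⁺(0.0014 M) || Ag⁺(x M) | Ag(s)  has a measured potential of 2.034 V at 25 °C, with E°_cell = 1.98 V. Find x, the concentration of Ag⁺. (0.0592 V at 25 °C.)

From the Nernst equation, log Q = n(E° − E)/0.0592 = 2(1.98 − 2.034)/0.0592 = -1.824, so Q = 0.0150.
With Q = [Mn²⁺]/[Ag⁺]^2 and the known concentrations, [Ag⁺]^2 in the denominator gives [Ag⁺] = 0.31 M.

0.31 M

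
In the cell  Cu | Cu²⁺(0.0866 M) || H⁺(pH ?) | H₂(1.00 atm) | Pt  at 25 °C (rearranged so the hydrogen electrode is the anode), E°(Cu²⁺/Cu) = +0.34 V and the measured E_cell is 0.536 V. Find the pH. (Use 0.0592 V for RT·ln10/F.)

pH = 3.84

E°_cell = 0.34 V and n = 2.
log Q = n(E° − E)/0.0592 = 2×(0.34 − 0.536)/0.0592 = -6.622.
With Q = [H⁺]^2 / ([Cu²⁺]·P(H₂)), solving for [H⁺] gives log[H⁺] = -3.842, so pH = 3.84.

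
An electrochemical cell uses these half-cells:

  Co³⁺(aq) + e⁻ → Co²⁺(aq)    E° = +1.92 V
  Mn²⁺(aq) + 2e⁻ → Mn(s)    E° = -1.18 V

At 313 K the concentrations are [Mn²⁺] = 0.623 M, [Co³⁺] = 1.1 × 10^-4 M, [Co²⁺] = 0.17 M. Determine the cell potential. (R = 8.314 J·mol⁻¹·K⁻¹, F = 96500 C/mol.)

2.91 V

The Co³⁺/Co²⁺ couple has the higher reduction potential and acts as the cathode, so E°_cell = +1.92 − (-1.18) = 3.10 V.
Balancing electrons gives n = 2; the reaction quotient is Q = [Mn²⁺]·[Co²⁺]^2/[Co³⁺]^2 = 1.49 × 10^6.
E = E° − (RT/nF) ln Q = 3.10 − (8.314×313)/(2×96500) × (14.213) = 3.100 − 0.192 = 2.908 V.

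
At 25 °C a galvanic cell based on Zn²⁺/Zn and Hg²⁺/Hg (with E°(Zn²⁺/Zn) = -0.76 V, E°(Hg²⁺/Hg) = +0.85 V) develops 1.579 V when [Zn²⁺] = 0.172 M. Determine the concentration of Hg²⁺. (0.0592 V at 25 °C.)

0.015 M

From the Nernst equation, log Q = n(E° − E)/0.0592 = 2(1.61 − 1.579)/0.0592 = 1.047, so Q = 11.2.
With Q = [Zn²⁺]/[Hg²⁺] and the known concentrations, [Hg²⁺] in the denominator gives [Hg²⁺] = 0.015 M.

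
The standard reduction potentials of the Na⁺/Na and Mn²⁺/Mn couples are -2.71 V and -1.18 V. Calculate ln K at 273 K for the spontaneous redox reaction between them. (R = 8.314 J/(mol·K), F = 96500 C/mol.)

ln K = 130.1

E°_cell = -1.18 − (-2.71) = 1.53 V, with n = 2 electrons transferred.
At equilibrium E = 0, so the Nernst equation gives ln K = nFE°/RT = (2)(96500)(1.53)/((8.314)(273)) = 130.10.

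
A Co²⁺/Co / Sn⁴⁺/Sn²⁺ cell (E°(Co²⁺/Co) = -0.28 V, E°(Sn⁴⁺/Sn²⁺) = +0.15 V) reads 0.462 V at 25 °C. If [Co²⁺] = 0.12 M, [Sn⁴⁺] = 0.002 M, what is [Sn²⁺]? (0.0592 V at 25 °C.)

0.0014 M

From the Nernst equation, log Q = n(E° − E)/0.0592 = 2(0.43 − 0.462)/0.0592 = -1.081, so Q = 0.0830.
With Q = [Co²⁺]·[Sn²⁺]/[Sn⁴⁺] and the known concentrations, [Sn²⁺] in the numerator gives [Sn²⁺] = 0.0014 M.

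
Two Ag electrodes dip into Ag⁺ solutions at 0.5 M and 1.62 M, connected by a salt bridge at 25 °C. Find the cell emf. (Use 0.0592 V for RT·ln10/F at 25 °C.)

0.030 V

Both half-cells are Ag⁺/Ag, so E°_cell = 0. The concentrated side is the cathode; the cell reaction moves Ag⁺ from high to low concentration with n = 1.
Q = [Ag⁺]_dilute/[Ag⁺]_conc = 0.5/1.62 = 0.309.
E = 0 − (0.0592/1) log Q = −(0.0592/1)(-0.511) = 0.0303 V.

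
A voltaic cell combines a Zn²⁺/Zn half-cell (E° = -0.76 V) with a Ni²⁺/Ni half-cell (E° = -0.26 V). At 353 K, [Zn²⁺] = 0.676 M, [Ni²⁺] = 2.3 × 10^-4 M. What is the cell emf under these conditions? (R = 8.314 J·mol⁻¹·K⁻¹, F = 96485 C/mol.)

0.379 V

The Ni²⁺/Ni couple has the higher reduction potential and acts as the cathode, so E°_cell = -0.26 − (-0.76) = 0.50 V.
Balancing electrons gives n = 2; the reaction quotient is Q = [Zn²⁺]/[Ni²⁺] = 2940.
E = E° − (RT/nF) ln Q = 0.50 − (8.314×353)/(2×96485) × (7.986) = 0.500 − 0.121 = 0.379 V.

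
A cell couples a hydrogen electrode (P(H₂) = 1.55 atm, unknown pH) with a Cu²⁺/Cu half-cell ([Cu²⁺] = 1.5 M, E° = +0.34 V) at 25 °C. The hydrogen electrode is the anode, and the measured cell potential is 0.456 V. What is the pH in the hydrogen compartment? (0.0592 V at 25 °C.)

pH = 1.78

E°_cell = 0.34 V and n = 2.
log Q = n(E° − E)/0.0592 = 2×(0.34 − 0.456)/0.0592 = -3.919.
With Q = [H⁺]^2 / ([Cu²⁺]·P(H₂)), solving for [H⁺] gives log[H⁺] = -1.776, so pH = 1.78.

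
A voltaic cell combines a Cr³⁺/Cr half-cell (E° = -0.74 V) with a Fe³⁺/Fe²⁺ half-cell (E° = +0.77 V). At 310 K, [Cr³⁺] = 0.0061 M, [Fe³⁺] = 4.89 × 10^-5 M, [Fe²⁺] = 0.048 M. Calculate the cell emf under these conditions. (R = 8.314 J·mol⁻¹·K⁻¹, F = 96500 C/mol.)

1.37 V

The Fe³⁺/Fe²⁺ couple has the higher reduction potential and acts as the cathode, so E°_cell = +0.77 − (-0.74) = 1.51 V.
Balancing electrons gives n = 3; the reaction quotient is Q = [Cr³⁺]·[Fe²⁺]^3/[Fe³⁺]^3 = 5.77 × 10^6.
E = E° − (RT/nF) ln Q = 1.51 − (8.314×310)/(3×96500) × (15.568) = 1.510 − 0.139 = 1.371 V.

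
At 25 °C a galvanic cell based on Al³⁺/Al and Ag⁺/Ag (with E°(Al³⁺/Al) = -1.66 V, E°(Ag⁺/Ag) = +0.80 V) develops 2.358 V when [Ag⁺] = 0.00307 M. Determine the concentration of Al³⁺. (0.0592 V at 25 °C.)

From the Nernst equation, log Q = n(E° − E)/0.0592 = 3(2.46 − 2.358)/0.0592 = 5.169, so Q = 1.48 × 10^5.
With Q = [Al³⁺]/[Ag⁺]^3 and the known concentrations, [Al³⁺] in the numerator gives [Al³⁺] = 0.0043 M.

0.0043 M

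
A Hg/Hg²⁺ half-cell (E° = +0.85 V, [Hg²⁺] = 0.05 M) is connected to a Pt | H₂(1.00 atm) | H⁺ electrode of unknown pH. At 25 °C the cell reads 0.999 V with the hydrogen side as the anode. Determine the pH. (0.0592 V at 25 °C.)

E°_cell = 0.85 V and n = 2.
log Q = n(E° − E)/0.0592 = 2×(0.85 − 0.999)/0.0592 = -5.034.
With Q = [H⁺]^2 / ([Hg²⁺]·P(H₂)), solving for [H⁺] gives log[H⁺] = -3.167, so pH = 3.17.

pH = 3.17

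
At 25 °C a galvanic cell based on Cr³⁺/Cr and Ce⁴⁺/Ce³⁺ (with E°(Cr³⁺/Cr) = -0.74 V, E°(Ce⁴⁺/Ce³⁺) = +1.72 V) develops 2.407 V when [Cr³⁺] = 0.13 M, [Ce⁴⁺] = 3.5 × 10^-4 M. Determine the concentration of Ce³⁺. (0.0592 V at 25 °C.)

0.0054 M

From the Nernst equation, log Q = n(E° − E)/0.0592 = 3(2.46 − 2.407)/0.0592 = 2.686, so Q = 485.
With Q = [Cr³⁺]·[Ce³⁺]^3/[Ce⁴⁺]^3 and the known concentrations, [Ce³⁺]^3 in the numerator gives [Ce³⁺] = 0.0054 M.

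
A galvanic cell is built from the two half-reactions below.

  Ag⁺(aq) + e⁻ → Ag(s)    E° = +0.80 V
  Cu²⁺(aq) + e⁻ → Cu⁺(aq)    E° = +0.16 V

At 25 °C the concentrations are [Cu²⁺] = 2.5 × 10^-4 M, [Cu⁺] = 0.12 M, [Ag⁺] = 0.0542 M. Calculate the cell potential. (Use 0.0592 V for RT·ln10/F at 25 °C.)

0.724 V

The Ag⁺/Ag couple has the higher reduction potential and acts as the cathode, so E°_cell = +0.80 − (+0.16) = 0.64 V.
Balancing electrons gives n = 1; the reaction quotient is Q = [Cu²⁺]/([Cu⁺]·[Ag⁺]) = 0.0384.
At 25 °C, E = E° − (0.0592/n) log Q = 0.64 − (0.0592/1)(-1.415) = 0.640 + 0.084 = 0.724 V.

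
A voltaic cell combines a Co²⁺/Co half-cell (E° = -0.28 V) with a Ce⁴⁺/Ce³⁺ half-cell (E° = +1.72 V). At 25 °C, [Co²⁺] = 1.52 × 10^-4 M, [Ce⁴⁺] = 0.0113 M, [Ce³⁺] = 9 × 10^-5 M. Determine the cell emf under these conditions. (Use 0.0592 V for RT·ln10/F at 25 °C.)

2.24 V

The Ce⁴⁺/Ce³⁺ couple has the higher reduction potential and acts as the cathode, so E°_cell = +1.72 − (-0.28) = 2.00 V.
Balancing electrons gives n = 2; the reaction quotient is Q = [Co²⁺]·[Ce³⁺]^2/[Ce⁴⁺]^2 = 9.64 × 10^-9.
At 25 °C, E = E° − (0.0592/n) log Q = 2.00 − (0.0592/2)(-8.016) = 2.000 + 0.237 = 2.237 V.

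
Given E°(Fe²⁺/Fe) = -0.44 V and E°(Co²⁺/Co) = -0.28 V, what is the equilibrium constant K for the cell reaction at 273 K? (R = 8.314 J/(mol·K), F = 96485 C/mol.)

E°_cell = -0.28 − (-0.44) = 0.16 V, with n = 2 electrons transferred.
At equilibrium E = 0, so the Nernst equation gives ln K = nFE°/RT = (2)(96485)(0.16)/((8.314)(273)) = 13.60.
K = e^13.60 = 8.1 × 10^5.

8.1 × 10^5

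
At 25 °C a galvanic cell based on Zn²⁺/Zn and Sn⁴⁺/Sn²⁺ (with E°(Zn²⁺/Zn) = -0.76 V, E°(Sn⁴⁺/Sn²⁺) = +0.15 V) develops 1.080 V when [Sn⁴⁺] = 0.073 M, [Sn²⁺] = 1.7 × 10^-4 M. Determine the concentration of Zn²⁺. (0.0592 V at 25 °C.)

7.8 × 10^-4 M

From the Nernst equation, log Q = n(E° − E)/0.0592 = 2(0.91 − 1.080)/0.0592 = -5.743, so Q = 1.81 × 10^-6.
With Q = [Zn²⁺]·[Sn²⁺]/[Sn⁴⁺] and the known concentrations, [Zn²⁺] in the numerator gives [Zn²⁺] = 7.8 × 10^-4 M.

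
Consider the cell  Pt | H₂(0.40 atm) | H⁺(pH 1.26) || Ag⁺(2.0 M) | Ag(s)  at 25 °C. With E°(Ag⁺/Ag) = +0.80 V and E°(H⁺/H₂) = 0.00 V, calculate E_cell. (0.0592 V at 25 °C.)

The Ag⁺/Ag couple is the cathode, so E°_cell = 0.80 V; n = 2.
[H⁺] = 10^(−1.26) = 0.055 M, and Q = [H⁺]^2 / ([Ag⁺]^2·P(H₂)) = 0.00189.
E = E° − (0.0592/2) log Q = 0.80 − (0.0592/2)(-2.724) = 0.881 V.

0.88 V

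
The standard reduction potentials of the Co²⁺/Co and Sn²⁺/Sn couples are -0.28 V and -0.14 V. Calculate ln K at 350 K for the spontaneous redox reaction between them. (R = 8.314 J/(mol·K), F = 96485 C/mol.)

E°_cell = -0.14 − (-0.28) = 0.14 V, with n = 2 electrons transferred.
At equilibrium E = 0, so the Nernst equation gives ln K = nFE°/RT = (2)(96485)(0.14)/((8.314)(350)) = 9.28.

ln K = 9.3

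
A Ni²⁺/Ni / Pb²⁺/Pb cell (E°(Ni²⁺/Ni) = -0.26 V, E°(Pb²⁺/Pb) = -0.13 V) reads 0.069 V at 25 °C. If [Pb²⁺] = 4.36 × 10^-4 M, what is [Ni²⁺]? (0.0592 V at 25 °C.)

0.05 M

From the Nernst equation, log Q = n(E° − E)/0.0592 = 2(0.13 − 0.069)/0.0592 = 2.061, so Q = 115.
With Q = [Ni²⁺]/[Pb²⁺] and the known concentrations, [Ni²⁺] in the numerator gives [Ni²⁺] = 0.05 M.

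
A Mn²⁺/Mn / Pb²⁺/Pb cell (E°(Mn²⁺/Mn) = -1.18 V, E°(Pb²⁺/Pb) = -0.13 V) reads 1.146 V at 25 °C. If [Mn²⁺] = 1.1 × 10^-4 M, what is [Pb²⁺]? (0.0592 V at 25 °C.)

From the Nernst equation, log Q = n(E° − E)/0.0592 = 2(1.05 − 1.146)/0.0592 = -3.243, so Q = 5.71 × 10^-4.
With Q = [Mn²⁺]/[Pb²⁺] and the known concentrations, [Pb²⁺] in the denominator gives [Pb²⁺] = 0.19 M.

0.19 M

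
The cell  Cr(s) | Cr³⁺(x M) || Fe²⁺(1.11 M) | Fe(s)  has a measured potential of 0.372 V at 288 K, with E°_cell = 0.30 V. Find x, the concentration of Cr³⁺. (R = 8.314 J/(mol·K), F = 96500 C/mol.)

From the Nernst equation, ln Q = nF(E° − E)/RT = 6×96500×(0.30 − 0.372)/(8.314×288) = -17.410, so Q = 2.75 × 10^-8.
With Q = [Cr³⁺]^2/[Fe²⁺]^3 and the known concentrations, [Cr³⁺]^2 in the numerator gives [Cr³⁺] = 1.9 × 10^-4 M.

1.9 × 10^-4 M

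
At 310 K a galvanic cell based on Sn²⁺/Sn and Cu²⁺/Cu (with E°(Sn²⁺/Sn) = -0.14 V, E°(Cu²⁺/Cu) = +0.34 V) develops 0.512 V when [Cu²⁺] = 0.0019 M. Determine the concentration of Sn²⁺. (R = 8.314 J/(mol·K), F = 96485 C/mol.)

1.7 × 10^-4 M

From the Nernst equation, ln Q = nF(E° − E)/RT = 2×96485×(0.48 − 0.512)/(8.314×310) = -2.396, so Q = 0.0911.
With Q = [Sn²⁺]/[Cu²⁺] and the known concentrations, [Sn²⁺] in the numerator gives [Sn²⁺] = 1.7 × 10^-4 M.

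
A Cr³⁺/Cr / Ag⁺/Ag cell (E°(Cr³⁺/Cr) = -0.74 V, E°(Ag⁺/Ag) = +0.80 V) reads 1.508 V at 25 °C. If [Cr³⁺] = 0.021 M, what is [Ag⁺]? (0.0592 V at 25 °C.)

0.079 M

From the Nernst equation, log Q = n(E° − E)/0.0592 = 3(1.54 − 1.508)/0.0592 = 1.622, so Q = 41.8.
With Q = [Cr³⁺]/[Ag⁺]^3 and the known concentrations, [Ag⁺]^3 in the denominator gives [Ag⁺] = 0.079 M.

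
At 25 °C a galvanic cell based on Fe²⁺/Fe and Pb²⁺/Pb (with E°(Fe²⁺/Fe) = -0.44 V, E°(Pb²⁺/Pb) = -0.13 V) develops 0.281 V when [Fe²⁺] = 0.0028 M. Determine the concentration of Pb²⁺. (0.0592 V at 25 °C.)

From the Nernst equation, log Q = n(E° − E)/0.0592 = 2(0.31 − 0.281)/0.0592 = 0.980, so Q = 9.54.
With Q = [Fe²⁺]/[Pb²⁺] and the known concentrations, [Pb²⁺] in the denominator gives [Pb²⁺] = 2.9 × 10^-4 M.

2.9 × 10^-4 M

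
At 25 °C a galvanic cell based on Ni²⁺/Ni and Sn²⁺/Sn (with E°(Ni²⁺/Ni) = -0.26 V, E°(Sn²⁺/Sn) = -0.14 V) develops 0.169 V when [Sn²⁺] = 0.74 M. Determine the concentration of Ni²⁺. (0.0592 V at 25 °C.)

0.016 M

From the Nernst equation, log Q = n(E° − E)/0.0592 = 2(0.12 − 0.169)/0.0592 = -1.655, so Q = 0.0221.
With Q = [Ni²⁺]/[Sn²⁺] and the known concentrations, [Ni²⁺] in the numerator gives [Ni²⁺] = 0.016 M.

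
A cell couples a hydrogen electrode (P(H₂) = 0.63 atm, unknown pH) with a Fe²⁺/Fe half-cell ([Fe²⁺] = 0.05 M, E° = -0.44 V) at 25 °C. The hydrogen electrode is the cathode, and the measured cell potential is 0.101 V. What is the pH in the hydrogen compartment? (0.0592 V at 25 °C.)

pH = 6.48

E°_cell = 0.44 V and n = 2.
log Q = n(E° − E)/0.0592 = 2×(0.44 − 0.101)/0.0592 = 11.453.
With Q = [Fe²⁺]·P(H₂) / [H⁺]^2, solving for [H⁺] gives log[H⁺] = -6.477, so pH = 6.48.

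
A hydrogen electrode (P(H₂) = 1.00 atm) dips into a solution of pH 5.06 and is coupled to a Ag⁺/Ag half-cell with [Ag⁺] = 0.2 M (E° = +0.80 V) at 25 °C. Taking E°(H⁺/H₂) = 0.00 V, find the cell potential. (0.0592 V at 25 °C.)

The Ag⁺/Ag couple is the cathode, so E°_cell = 0.80 V; n = 2.
[H⁺] = 10^(−5.06) = 8.7 × 10^-6 M, and Q = [H⁺]^2 / ([Ag⁺]^2·P(H₂)) = 1.9 × 10^-9.
E = E° − (0.0592/2) log Q = 0.80 − (0.0592/2)(-8.722) = 1.058 V.

1.06 V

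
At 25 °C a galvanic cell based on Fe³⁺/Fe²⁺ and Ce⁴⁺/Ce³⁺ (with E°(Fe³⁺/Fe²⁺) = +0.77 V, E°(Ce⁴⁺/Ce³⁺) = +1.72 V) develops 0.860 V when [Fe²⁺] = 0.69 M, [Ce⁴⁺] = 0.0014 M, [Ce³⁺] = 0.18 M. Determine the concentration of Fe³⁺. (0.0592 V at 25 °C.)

0.18 M

From the Nernst equation, log Q = n(E° − E)/0.0592 = 1(0.95 − 0.860)/0.0592 = 1.520, so Q = 33.1.
With Q = [Fe³⁺]·[Ce³⁺]/([Fe²⁺]·[Ce⁴⁺]) and the known concentrations, [Fe³⁺] in the numerator gives [Fe³⁺] = 0.18 M.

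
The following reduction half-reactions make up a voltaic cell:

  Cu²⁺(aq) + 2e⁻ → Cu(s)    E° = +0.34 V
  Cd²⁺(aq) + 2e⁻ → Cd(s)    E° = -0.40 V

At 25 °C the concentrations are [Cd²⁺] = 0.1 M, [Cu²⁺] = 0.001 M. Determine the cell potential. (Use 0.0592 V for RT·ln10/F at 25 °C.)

The Cu²⁺/Cu couple has the higher reduction potential and acts as the cathode, so E°_cell = +0.34 − (-0.40) = 0.74 V.
Balancing electrons gives n = 2; the reaction quotient is Q = [Cd²⁺]/[Cu²⁺] = 100.
At 25 °C, E = E° − (0.0592/n) log Q = 0.74 − (0.0592/2)(2.000) = 0.740 − 0.059 = 0.681 V.

0.681 V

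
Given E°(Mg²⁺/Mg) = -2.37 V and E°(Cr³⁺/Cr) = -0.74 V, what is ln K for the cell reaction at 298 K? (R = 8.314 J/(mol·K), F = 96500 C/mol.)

E°_cell = -0.74 − (-2.37) = 1.63 V, with n = 6 electrons transferred.
At equilibrium E = 0, so the Nernst equation gives ln K = nFE°/RT = (6)(96500)(1.63)/((8.314)(298)) = 380.93.

ln K = 380.9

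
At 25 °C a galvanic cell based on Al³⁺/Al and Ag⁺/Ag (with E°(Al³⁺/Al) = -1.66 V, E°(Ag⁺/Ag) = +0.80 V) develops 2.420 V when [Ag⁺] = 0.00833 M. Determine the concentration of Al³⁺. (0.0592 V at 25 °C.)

From the Nernst equation, log Q = n(E° − E)/0.0592 = 3(2.46 − 2.420)/0.0592 = 2.027, so Q = 106.
With Q = [Al³⁺]/[Ag⁺]^3 and the known concentrations, [Al³⁺] in the numerator gives [Al³⁺] = 6.2 × 10^-5 M.

6.2 × 10^-5 M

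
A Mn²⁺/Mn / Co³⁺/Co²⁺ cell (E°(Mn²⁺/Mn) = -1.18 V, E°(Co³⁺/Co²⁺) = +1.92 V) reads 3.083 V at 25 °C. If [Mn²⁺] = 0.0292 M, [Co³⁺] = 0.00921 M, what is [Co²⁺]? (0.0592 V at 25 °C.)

0.1 M

From the Nernst equation, log Q = n(E° − E)/0.0592 = 2(3.10 − 3.083)/0.0592 = 0.574, so Q = 3.75.
With Q = [Mn²⁺]·[Co²⁺]^2/[Co³⁺]^2 and the known concentrations, [Co²⁺]^2 in the numerator gives [Co²⁺] = 0.1 M.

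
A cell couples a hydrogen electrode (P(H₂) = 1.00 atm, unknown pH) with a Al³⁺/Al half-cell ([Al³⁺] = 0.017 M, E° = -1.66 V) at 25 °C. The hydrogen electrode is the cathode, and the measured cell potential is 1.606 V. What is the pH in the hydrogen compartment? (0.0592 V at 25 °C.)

pH = 1.50

E°_cell = 1.66 V and n = 6.
log Q = n(E° − E)/0.0592 = 6×(1.66 − 1.606)/0.0592 = 5.473.
With Q = [Al³⁺]^2·P(H₂)^3 / [H⁺]^6, solving for [H⁺] gives log[H⁺] = -1.502, so pH = 1.50.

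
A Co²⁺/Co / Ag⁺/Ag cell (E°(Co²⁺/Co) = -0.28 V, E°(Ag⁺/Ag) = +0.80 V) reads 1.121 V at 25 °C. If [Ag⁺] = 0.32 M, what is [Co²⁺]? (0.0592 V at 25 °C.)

From the Nernst equation, log Q = n(E° − E)/0.0592 = 2(1.08 − 1.121)/0.0592 = -1.385, so Q = 0.0412.
With Q = [Co²⁺]/[Ag⁺]^2 and the known concentrations, [Co²⁺] in the numerator gives [Co²⁺] = 0.0042 M.

0.0042 M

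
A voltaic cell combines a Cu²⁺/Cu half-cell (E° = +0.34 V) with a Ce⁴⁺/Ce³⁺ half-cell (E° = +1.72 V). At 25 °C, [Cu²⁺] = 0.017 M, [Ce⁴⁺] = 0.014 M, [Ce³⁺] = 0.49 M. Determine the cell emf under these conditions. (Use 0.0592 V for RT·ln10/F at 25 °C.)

The Ce⁴⁺/Ce³⁺ couple has the higher reduction potential and acts as the cathode, so E°_cell = +1.72 − (+0.34) = 1.38 V.
Balancing electrons gives n = 2; the reaction quotient is Q = [Cu²⁺]·[Ce³⁺]^2/[Ce⁴⁺]^2 = 20.8.
At 25 °C, E = E° − (0.0592/n) log Q = 1.38 − (0.0592/2)(1.319) = 1.380 − 0.039 = 1.341 V.

1.34 V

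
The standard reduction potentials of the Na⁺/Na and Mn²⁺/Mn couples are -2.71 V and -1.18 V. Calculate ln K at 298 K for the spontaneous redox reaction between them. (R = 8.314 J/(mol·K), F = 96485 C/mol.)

E°_cell = -1.18 − (-2.71) = 1.53 V, with n = 2 electrons transferred.
At equilibrium E = 0, so the Nernst equation gives ln K = nFE°/RT = (2)(96485)(1.53)/((8.314)(298)) = 119.17.

ln K = 119.2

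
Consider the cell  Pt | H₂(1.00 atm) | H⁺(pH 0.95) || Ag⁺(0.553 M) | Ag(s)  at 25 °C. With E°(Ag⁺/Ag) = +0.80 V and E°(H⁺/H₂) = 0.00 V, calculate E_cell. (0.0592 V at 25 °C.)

0.84 V

The Ag⁺/Ag couple is the cathode, so E°_cell = 0.80 V; n = 2.
[H⁺] = 10^(−0.95) = 0.11 M, and Q = [H⁺]^2 / ([Ag⁺]^2·P(H₂)) = 0.0412.
E = E° − (0.0592/2) log Q = 0.80 − (0.0592/2)(-1.385) = 0.841 V.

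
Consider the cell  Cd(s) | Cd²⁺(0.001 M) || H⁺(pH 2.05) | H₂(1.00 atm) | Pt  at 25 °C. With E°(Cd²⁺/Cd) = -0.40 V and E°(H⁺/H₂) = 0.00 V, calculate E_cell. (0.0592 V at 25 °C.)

The hydrogen couple is the cathode, so E°_cell = 0.40 V; n = 2.
[H⁺] = 10^(−2.05) = 0.0089 M, and Q = [Cd²⁺]·P(H₂) / [H⁺]^2 = 12.6.
E = E° − (0.0592/2) log Q = 0.40 − (0.0592/2)(1.100) = 0.367 V.

0.37 V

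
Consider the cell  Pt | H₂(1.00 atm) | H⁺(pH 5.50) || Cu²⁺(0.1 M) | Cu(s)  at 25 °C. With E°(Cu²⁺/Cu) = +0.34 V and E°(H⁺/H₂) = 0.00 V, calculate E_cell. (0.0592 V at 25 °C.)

0.64 V

The Cu²⁺/Cu couple is the cathode, so E°_cell = 0.34 V; n = 2.
[H⁺] = 10^(−5.50) = 3.2 × 10^-6 M, and Q = [H⁺]^2 / ([Cu²⁺]·P(H₂)) = 1 × 10^-10.
E = E° − (0.0592/2) log Q = 0.34 − (0.0592/2)(-10.000) = 0.636 V.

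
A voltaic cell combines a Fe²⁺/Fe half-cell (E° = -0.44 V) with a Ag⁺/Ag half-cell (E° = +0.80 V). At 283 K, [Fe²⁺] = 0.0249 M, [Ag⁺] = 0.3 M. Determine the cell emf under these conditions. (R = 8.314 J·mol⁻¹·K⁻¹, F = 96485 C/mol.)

1.26 V

The Ag⁺/Ag couple has the higher reduction potential and acts as the cathode, so E°_cell = +0.80 − (-0.44) = 1.24 V.
Balancing electrons gives n = 2; the reaction quotient is Q = [Fe²⁺]/[Ag⁺]^2 = 0.277.
E = E° − (RT/nF) ln Q = 1.24 − (8.314×283)/(2×96485) × (-1.285) = 1.240 + 0.016 = 1.256 V.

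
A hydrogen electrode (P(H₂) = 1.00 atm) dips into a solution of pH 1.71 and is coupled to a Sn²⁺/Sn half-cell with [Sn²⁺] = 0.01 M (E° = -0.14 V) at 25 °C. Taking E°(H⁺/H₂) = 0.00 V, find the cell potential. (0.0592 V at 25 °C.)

The hydrogen couple is the cathode, so E°_cell = 0.14 V; n = 2.
[H⁺] = 10^(−1.71) = 0.019 M, and Q = [Sn²⁺]·P(H₂) / [H⁺]^2 = 26.3.
E = E° − (0.0592/2) log Q = 0.14 − (0.0592/2)(1.420) = 0.098 V.

0.098 V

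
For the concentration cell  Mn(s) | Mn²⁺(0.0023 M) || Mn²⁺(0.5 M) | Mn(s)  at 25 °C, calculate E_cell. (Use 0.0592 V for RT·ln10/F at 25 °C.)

Both half-cells are Mn²⁺/Mn, so E°_cell = 0. The concentrated side is the cathode; the cell reaction moves Mn²⁺ from high to low concentration with n = 2.
Q = [Mn²⁺]_dilute/[Mn²⁺]_conc = 0.0023/0.5 = 0.00460.
E = 0 − (0.0592/2) log Q = −(0.0592/2)(-2.337) = 0.0692 V.

0.069 V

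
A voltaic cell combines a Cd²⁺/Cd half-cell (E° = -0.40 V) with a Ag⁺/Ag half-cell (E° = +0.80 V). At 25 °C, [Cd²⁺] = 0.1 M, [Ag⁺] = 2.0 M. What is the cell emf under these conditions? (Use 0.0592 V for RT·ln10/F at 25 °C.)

The Ag⁺/Ag couple has the higher reduction potential and acts as the cathode, so E°_cell = +0.80 − (-0.40) = 1.20 V.
Balancing electrons gives n = 2; the reaction quotient is Q = [Cd²⁺]/[Ag⁺]^2 = 0.0250.
At 25 °C, E = E° − (0.0592/n) log Q = 1.20 − (0.0592/2)(-1.602) = 1.200 + 0.047 = 1.247 V.

1.25 V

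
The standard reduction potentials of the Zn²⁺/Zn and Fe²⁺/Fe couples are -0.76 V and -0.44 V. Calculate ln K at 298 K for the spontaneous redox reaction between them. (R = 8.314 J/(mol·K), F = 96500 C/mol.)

ln K = 24.9

E°_cell = -0.44 − (-0.76) = 0.32 V, with n = 2 electrons transferred.
At equilibrium E = 0, so the Nernst equation gives ln K = nFE°/RT = (2)(96500)(0.32)/((8.314)(298)) = 24.93.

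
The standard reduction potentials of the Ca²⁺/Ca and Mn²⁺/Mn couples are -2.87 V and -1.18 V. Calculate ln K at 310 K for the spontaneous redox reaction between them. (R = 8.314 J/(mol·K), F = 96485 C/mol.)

ln K = 126.5

E°_cell = -1.18 − (-2.87) = 1.69 V, with n = 2 electrons transferred.
At equilibrium E = 0, so the Nernst equation gives ln K = nFE°/RT = (2)(96485)(1.69)/((8.314)(310)) = 126.53.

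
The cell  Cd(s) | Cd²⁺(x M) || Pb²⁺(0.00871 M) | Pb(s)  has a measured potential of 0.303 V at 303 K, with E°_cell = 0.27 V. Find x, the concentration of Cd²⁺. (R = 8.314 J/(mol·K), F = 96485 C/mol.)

From the Nernst equation, ln Q = nF(E° − E)/RT = 2×96485×(0.27 − 0.303)/(8.314×303) = -2.528, so Q = 0.0798.
With Q = [Cd²⁺]/[Pb²⁺] and the known concentrations, [Cd²⁺] in the numerator gives [Cd²⁺] = 7 × 10^-4 M.

7 × 10^-4 M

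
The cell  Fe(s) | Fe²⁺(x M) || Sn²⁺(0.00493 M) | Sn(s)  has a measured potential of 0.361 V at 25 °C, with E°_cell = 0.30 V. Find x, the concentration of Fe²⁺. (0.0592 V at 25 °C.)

4.3 × 10^-5 M

From the Nernst equation, log Q = n(E° − E)/0.0592 = 2(0.30 − 0.361)/0.0592 = -2.061, so Q = 0.00869.
With Q = [Fe²⁺]/[Sn²⁺] and the known concentrations, [Fe²⁺] in the numerator gives [Fe²⁺] = 4.3 × 10^-5 M.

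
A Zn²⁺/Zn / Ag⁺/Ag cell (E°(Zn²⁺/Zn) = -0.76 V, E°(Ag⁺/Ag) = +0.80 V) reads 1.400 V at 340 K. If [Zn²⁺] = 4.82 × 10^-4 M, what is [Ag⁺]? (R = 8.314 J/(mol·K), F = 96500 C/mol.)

9.3 × 10^-5 M

From the Nernst equation, ln Q = nF(E° − E)/RT = 2×96500×(1.56 − 1.400)/(8.314×340) = 10.924, so Q = 5.55 × 10^4.
With Q = [Zn²⁺]/[Ag⁺]^2 and the known concentrations, [Ag⁺]^2 in the denominator gives [Ag⁺] = 9.3 × 10^-5 M.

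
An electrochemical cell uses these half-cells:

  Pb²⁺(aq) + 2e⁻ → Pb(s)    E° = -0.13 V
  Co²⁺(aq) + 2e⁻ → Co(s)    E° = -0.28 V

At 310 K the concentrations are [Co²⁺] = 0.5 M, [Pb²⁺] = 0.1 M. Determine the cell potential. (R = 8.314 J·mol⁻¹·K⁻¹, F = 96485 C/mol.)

The Pb²⁺/Pb couple has the higher reduction potential and acts as the cathode, so E°_cell = -0.13 − (-0.28) = 0.15 V.
Balancing electrons gives n = 2; the reaction quotient is Q = [Co²⁺]/[Pb²⁺] = 5.00.
E = E° − (RT/nF) ln Q = 0.15 − (8.314×310)/(2×96485) × (1.609) = 0.150 − 0.021 = 0.129 V.

0.129 V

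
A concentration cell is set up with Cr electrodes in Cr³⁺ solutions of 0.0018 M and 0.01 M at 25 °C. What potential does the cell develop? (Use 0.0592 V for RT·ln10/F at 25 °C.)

Both half-cells are Cr³⁺/Cr, so E°_cell = 0. The concentrated side is the cathode; the cell reaction moves Cr³⁺ from high to low concentration with n = 3.
Q = [Cr³⁺]_dilute/[Cr³⁺]_conc = 0.0018/0.01 = 0.180.
E = 0 − (0.0592/3) log Q = −(0.0592/3)(-0.745) = 0.0147 V.

0.015 V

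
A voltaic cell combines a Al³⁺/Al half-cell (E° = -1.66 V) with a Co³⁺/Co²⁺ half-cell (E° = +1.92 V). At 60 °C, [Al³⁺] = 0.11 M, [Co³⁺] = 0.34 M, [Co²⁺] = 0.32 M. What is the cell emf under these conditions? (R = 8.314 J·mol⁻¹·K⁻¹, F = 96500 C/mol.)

3.60 V

The Co³⁺/Co²⁺ couple has the higher reduction potential and acts as the cathode, so E°_cell = +1.92 − (-1.66) = 3.58 V.
Balancing electrons gives n = 3; the reaction quotient is Q = [Al³⁺]·[Co²⁺]^3/[Co³⁺]^3 = 0.0917.
E = E° − (RT/nF) ln Q = 3.58 − (8.314×333)/(3×96500) × (-2.389) = 3.580 + 0.023 = 3.603 V.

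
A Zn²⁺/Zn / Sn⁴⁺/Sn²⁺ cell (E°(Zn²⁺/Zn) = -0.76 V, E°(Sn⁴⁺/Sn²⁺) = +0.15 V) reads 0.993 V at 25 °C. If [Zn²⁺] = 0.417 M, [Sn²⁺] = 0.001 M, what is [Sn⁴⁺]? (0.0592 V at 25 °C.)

From the Nernst equation, log Q = n(E° − E)/0.0592 = 2(0.91 − 0.993)/0.0592 = -2.804, so Q = 0.00157.
With Q = [Zn²⁺]·[Sn²⁺]/[Sn⁴⁺] and the known concentrations, [Sn⁴⁺] in the denominator gives [Sn⁴⁺] = 0.27 M.

0.27 M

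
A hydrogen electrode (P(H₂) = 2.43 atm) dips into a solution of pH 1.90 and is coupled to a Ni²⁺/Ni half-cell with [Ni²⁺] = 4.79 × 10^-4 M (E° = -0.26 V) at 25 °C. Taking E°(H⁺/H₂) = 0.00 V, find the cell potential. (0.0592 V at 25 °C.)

0.23 V

The hydrogen couple is the cathode, so E°_cell = 0.26 V; n = 2.
[H⁺] = 10^(−1.90) = 0.013 M, and Q = [Ni²⁺]·P(H₂) / [H⁺]^2 = 7.34.
E = E° − (0.0592/2) log Q = 0.26 − (0.0592/2)(0.866) = 0.234 V.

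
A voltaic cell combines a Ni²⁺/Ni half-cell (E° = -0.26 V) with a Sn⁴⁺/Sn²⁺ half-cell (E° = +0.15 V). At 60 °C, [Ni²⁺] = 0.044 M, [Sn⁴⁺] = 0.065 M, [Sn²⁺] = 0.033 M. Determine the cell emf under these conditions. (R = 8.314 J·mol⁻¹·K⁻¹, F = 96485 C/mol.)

The Sn⁴⁺/Sn²⁺ couple has the higher reduction potential and acts as the cathode, so E°_cell = +0.15 − (-0.26) = 0.41 V.
Balancing electrons gives n = 2; the reaction quotient is Q = [Ni²⁺]·[Sn²⁺]/[Sn⁴⁺] = 0.0223.
E = E° − (RT/nF) ln Q = 0.41 − (8.314×333)/(2×96485) × (-3.801) = 0.410 + 0.055 = 0.465 V.

0.465 V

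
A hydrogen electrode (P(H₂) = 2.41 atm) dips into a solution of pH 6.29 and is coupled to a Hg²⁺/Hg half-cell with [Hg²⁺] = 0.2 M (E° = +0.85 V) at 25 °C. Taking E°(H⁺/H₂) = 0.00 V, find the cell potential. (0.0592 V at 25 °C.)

The Hg²⁺/Hg couple is the cathode, so E°_cell = 0.85 V; n = 2.
[H⁺] = 10^(−6.29) = 5.1 × 10^-7 M, and Q = [H⁺]^2 / ([Hg²⁺]·P(H₂)) = 5.46 × 10^-13.
E = E° − (0.0592/2) log Q = 0.85 − (0.0592/2)(-12.263) = 1.213 V.

1.21 V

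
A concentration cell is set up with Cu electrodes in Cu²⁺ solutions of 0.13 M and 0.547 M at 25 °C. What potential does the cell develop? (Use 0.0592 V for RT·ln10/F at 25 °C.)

Both half-cells are Cu²⁺/Cu, so E°_cell = 0. The concentrated side is the cathode; the cell reaction moves Cu²⁺ from high to low concentration with n = 2.
Q = [Cu²⁺]_dilute/[Cu²⁺]_conc = 0.13/0.547 = 0.238.
E = 0 − (0.0592/2) log Q = −(0.0592/2)(-0.624) = 0.0185 V.

0.018 V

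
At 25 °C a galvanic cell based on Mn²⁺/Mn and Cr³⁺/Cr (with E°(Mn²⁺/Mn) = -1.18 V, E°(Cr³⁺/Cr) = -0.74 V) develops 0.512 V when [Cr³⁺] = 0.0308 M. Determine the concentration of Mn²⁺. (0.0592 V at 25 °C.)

3.6 × 10^-4 M

From the Nernst equation, log Q = n(E° − E)/0.0592 = 6(0.44 − 0.512)/0.0592 = -7.297, so Q = 5.04 × 10^-8.
With Q = [Mn²⁺]^3/[Cr³⁺]^2 and the known concentrations, [Mn²⁺]^3 in the numerator gives [Mn²⁺] = 3.6 × 10^-4 M.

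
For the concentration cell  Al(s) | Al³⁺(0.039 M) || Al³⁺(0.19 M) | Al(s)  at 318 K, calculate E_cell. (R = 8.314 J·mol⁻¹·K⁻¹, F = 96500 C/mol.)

0.014 V

Both half-cells are Al³⁺/Al, so E°_cell = 0. The concentrated side is the cathode; the cell reaction moves Al³⁺ from high to low concentration with n = 3.
Q = [Al³⁺]_dilute/[Al³⁺]_conc = 0.039/0.19 = 0.205.
E = 0 − (RT/nF) ln Q = −((8.314×318)/(3×96500))(-1.583) = 0.0145 V.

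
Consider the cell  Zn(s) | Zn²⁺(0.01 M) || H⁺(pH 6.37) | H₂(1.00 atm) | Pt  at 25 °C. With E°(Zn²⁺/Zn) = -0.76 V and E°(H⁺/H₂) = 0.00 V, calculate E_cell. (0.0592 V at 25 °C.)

The hydrogen couple is the cathode, so E°_cell = 0.76 V; n = 2.
[H⁺] = 10^(−6.37) = 4.3 × 10^-7 M, and Q = [Zn²⁺]·P(H₂) / [H⁺]^2 = 5.5 × 10^10.
E = E° − (0.0592/2) log Q = 0.76 − (0.0592/2)(10.740) = 0.442 V.

0.44 V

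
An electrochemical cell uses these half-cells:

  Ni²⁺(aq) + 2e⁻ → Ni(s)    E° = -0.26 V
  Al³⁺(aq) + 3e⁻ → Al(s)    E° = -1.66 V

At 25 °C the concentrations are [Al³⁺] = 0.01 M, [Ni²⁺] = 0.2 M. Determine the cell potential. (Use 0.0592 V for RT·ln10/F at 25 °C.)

1.42 V

The Ni²⁺/Ni couple has the higher reduction potential and acts as the cathode, so E°_cell = -0.26 − (-1.66) = 1.40 V.
Balancing electrons gives n = 6; the reaction quotient is Q = [Al³⁺]^2/[Ni²⁺]^3 = 0.0125.
At 25 °C, E = E° − (0.0592/n) log Q = 1.40 − (0.0592/6)(-1.903) = 1.400 + 0.019 = 1.419 V.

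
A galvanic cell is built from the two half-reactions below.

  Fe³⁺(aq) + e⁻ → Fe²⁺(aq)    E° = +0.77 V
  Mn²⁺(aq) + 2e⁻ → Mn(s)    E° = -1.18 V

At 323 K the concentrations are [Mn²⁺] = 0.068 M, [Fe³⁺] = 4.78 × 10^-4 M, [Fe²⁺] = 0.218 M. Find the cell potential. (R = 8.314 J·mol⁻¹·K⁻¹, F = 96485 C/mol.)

The Fe³⁺/Fe²⁺ couple has the higher reduction potential and acts as the cathode, so E°_cell = +0.77 − (-1.18) = 1.95 V.
Balancing electrons gives n = 2; the reaction quotient is Q = [Mn²⁺]·[Fe²⁺]^2/[Fe³⁺]^2 = 1.41 × 10^4.
E = E° − (RT/nF) ln Q = 1.95 − (8.314×323)/(2×96485) × (9.557) = 1.950 − 0.133 = 1.817 V.

1.82 V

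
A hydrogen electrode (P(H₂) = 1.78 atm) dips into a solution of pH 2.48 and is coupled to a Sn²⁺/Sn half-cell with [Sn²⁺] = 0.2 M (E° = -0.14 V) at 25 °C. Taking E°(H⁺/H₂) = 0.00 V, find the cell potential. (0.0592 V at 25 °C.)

0.006 V

The hydrogen couple is the cathode, so E°_cell = 0.14 V; n = 2.
[H⁺] = 10^(−2.48) = 0.0033 M, and Q = [Sn²⁺]·P(H₂) / [H⁺]^2 = 3.25 × 10^4.
E = E° − (0.0592/2) log Q = 0.14 − (0.0592/2)(4.511) = 0.006 V.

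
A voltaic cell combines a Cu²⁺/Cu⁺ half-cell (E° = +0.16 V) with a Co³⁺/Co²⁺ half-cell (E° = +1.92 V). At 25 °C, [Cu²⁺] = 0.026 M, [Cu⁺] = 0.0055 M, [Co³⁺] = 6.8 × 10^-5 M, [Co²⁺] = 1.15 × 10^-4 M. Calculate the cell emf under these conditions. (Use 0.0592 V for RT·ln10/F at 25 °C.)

1.71 V

The Co³⁺/Co²⁺ couple has the higher reduction potential and acts as the cathode, so E°_cell = +1.92 − (+0.16) = 1.76 V.
Balancing electrons gives n = 1; the reaction quotient is Q = [Cu²⁺]·[Co²⁺]/([Cu⁺]·[Co³⁺]) = 7.99.
At 25 °C, E = E° − (0.0592/n) log Q = 1.76 − (0.0592/1)(0.903) = 1.760 − 0.053 = 1.707 V.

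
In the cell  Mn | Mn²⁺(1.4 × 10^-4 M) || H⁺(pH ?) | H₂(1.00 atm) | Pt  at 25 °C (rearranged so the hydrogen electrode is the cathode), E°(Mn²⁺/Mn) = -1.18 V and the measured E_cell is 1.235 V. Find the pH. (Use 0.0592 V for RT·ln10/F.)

E°_cell = 1.18 V and n = 2.
log Q = n(E° − E)/0.0592 = 2×(1.18 − 1.235)/0.0592 = -1.858.
With Q = [Mn²⁺]·P(H₂) / [H⁺]^2, solving for [H⁺] gives log[H⁺] = -0.998, so pH = 1.00.

pH = 1.00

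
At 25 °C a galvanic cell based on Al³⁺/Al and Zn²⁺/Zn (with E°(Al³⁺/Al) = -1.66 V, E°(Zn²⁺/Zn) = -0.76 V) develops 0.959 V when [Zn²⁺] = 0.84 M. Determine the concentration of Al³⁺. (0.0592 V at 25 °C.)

From the Nernst equation, log Q = n(E° − E)/0.0592 = 6(0.90 − 0.959)/0.0592 = -5.980, so Q = 1.05 × 10^-6.
With Q = [Al³⁺]^2/[Zn²⁺]^3 and the known concentrations, [Al³⁺]^2 in the numerator gives [Al³⁺] = 7.9 × 10^-4 M.

7.9 × 10^-4 M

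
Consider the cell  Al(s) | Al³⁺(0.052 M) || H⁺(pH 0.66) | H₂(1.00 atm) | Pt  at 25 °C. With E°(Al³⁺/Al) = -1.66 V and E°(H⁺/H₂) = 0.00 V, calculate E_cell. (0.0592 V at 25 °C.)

1.65 V

The hydrogen couple is the cathode, so E°_cell = 1.66 V; n = 6.
[H⁺] = 10^(−0.66) = 0.22 M, and Q = [Al³⁺]^2·P(H₂)^3 / [H⁺]^6 = 24.7.
E = E° − (0.0592/6) log Q = 1.66 − (0.0592/6)(1.392) = 1.646 V.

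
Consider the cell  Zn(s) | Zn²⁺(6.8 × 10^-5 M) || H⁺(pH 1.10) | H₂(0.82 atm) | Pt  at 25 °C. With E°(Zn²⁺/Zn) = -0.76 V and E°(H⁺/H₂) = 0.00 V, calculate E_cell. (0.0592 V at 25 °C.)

The hydrogen couple is the cathode, so E°_cell = 0.76 V; n = 2.
[H⁺] = 10^(−1.10) = 0.079 M, and Q = [Zn²⁺]·P(H₂) / [H⁺]^2 = 0.00884.
E = E° − (0.0592/2) log Q = 0.76 − (0.0592/2)(-2.054) = 0.821 V.

0.82 V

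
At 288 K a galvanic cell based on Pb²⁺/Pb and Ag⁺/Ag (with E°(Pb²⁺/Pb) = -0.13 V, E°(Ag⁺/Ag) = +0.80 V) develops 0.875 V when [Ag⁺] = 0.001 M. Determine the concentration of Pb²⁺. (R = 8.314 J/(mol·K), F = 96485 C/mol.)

8.4 × 10^-5 M

From the Nernst equation, ln Q = nF(E° − E)/RT = 2×96485×(0.93 − 0.875)/(8.314×288) = 4.433, so Q = 84.1.
With Q = [Pb²⁺]/[Ag⁺]^2 and the known concentrations, [Pb²⁺] in the numerator gives [Pb²⁺] = 8.4 × 10^-5 M.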